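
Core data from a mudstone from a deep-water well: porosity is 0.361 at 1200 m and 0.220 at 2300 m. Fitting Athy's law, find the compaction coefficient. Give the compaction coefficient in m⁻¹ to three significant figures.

Working in km (1 km = 1000 m; c in km⁻¹ = c in m⁻¹ × 1000):
Athy: n(z) = n₀ e^(−cz) ⇒ n₁/n₂ = e^{c(z₂−z₁)} ⇒ c = ln(n₁/n₂)/(z₂−z₁)
c = ln(0.361/0.22) / (2.3 − 1.2) = ln(1.641) / 1.1 = 0.4953 / 1.1 = 0.4502 km⁻¹

0.000450 m⁻¹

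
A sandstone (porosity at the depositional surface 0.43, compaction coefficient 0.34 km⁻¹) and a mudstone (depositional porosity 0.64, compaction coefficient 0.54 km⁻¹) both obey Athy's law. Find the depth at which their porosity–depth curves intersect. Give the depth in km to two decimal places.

1.99 km

Set n₀ₐ e^(−βₐd) = n₀ᵦ e^(−βᵦd) ⇒ ln(n₀ₐ/n₀ᵦ) = (βₐ − βᵦ)·d
d = ln(0.43/0.64) / (0.34 − 0.54) = -0.3977 / -0.2 = 1.988 km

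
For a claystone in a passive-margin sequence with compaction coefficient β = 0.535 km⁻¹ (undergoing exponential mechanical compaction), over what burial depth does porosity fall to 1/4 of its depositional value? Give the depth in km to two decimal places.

phi/phi₀ = 1/4 ⇒ exp(−β·Z) = 1/4 ⇒ Z = ln(4) / β
Z = 1.3863 / 0.535 = 2.591 km

2.59 km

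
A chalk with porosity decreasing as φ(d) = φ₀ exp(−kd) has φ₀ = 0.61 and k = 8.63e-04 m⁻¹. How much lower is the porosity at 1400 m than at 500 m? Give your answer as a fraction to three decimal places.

0.214

Working in km (1 km = 1000 m; k in km⁻¹ = k in m⁻¹ × 1000):
φ(0.5) = 0.61·e^(−0.863×0.5) = 0.3962
φ(1.4) = 0.61·e^(−0.863×1.4) = 0.1822
Δφ = 0.3962 − 0.1822 = 0.2140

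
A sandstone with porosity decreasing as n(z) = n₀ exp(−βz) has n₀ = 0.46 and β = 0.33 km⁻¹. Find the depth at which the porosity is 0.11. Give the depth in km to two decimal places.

Invert Athy's law: z = ln(n₀/n) / β
z = ln(0.46/0.11) / 0.33 = ln(4.182) / 0.33 = 1.4307 / 0.33 = 4.336 km

4.34 km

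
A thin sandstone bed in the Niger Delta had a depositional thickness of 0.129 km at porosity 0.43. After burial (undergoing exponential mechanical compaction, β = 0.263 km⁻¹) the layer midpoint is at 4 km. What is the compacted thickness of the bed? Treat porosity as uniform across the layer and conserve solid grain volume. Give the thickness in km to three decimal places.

Porosity at 4 km: phi = 0.43·exp(−0.263×4) = 0.1502
Solid-volume conservation: h(1−phi) = h₀(1−phi₀) ⇒ h = h₀·(1−phi₀)/(1−phi)
h = 0.129 × (1 − 0.43)/(1 − 0.1502) = 0.129 × 0.6707 = 0.0865 km

0.087 km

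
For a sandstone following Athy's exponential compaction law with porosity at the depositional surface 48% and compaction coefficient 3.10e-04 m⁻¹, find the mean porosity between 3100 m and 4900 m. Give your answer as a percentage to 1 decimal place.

Working in km (1 km = 1000 m; k in km⁻¹ = k in m⁻¹ × 1000):
⟨n⟩ = (1/(Z₂−Z₁)) ∫ n₀ e^(−kZ) dZ = n₀·(e^(−k·Z₁) − e^(−k·Z₂)) / (k·(Z₂−Z₁))
e^(−0.31×3.1) = 0.3825; e^(−0.31×4.9) = 0.2189
⟨n⟩ = 0.48 × (0.3825 − 0.2189) / (0.31 × 1.8) = 0.48 × 0.2932 = 0.1407

14.1%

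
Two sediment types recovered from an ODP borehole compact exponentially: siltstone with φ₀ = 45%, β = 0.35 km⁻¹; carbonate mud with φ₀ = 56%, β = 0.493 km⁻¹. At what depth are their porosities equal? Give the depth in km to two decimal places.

Set φ₀ₐ e^(−βₐd) = φ₀ᵦ e^(−βᵦd) ⇒ ln(φ₀ₐ/φ₀ᵦ) = (βₐ − βᵦ)·d
d = ln(0.45/0.56) / (0.35 − 0.493) = -0.2187 / -0.143 = 1.529 km

1.53 km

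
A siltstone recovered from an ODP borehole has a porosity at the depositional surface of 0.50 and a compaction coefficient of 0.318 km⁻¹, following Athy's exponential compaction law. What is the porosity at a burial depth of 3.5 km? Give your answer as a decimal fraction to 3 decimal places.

n = n₀·exp(−β·z) = 0.5 × exp(−0.318 × 3.5) = 0.5 × exp(−1.113)
  = 0.5 × 0.3286 = 0.1643

0.164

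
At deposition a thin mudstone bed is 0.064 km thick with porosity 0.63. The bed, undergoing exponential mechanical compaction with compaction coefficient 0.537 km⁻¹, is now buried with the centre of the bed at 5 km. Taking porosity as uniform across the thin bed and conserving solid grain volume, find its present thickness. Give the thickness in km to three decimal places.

Porosity at 5 km: phi = 0.63·exp(−0.537×5) = 0.0430
Solid-volume conservation: h(1−phi) = h₀(1−phi₀) ⇒ h = h₀·(1−phi₀)/(1−phi)
h = 0.064 × (1 − 0.63)/(1 − 0.0430) = 0.064 × 0.3866 = 0.0247 km

0.025 km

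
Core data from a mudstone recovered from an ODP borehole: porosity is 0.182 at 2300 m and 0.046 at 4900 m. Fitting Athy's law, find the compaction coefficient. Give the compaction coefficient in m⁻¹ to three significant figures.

Working in km (1 km = 1000 m; c in km⁻¹ = c in m⁻¹ × 1000):
Athy: phi(z) = phi₀ e^(−cz) ⇒ phi₁/phi₂ = e^{c(z₂−z₁)} ⇒ c = ln(phi₁/phi₂)/(z₂−z₁)
c = ln(0.182/0.046) / (4.9 − 2.3) = ln(3.957) / 2.6 = 1.3754 / 2.6 = 0.529 km⁻¹

0.000529 m⁻¹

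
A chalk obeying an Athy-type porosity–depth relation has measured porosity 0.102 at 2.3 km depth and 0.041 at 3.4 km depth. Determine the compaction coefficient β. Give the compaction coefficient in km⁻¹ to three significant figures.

0.829 km⁻¹

Athy: φ(d) = φ₀ e^(−βd) ⇒ φ₁/φ₂ = e^{β(d₂−d₁)} ⇒ β = ln(φ₁/φ₂)/(d₂−d₁)
β = ln(0.102/0.041) / (3.4 − 2.3) = ln(2.488) / 1.1 = 0.9114 / 1.1 = 0.8285 km⁻¹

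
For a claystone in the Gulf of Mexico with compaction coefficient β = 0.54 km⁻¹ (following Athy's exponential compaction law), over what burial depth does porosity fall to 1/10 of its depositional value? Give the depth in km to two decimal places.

φ/φ₀ = 1/10 ⇒ exp(−β·d) = 1/10 ⇒ d = ln(10) / β
d = 2.3026 / 0.54 = 4.264 km

4.26 km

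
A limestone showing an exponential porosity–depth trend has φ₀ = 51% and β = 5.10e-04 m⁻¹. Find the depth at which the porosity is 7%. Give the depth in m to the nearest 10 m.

Working in km (1 km = 1000 m; β in km⁻¹ = β in m⁻¹ × 1000):
Invert Athy's law: d = ln(φ₀/φ) / β
d = ln(0.51/0.07) / 0.51 = ln(7.286) / 0.51 = 1.9859 / 0.51 = 3.894 km

3890 m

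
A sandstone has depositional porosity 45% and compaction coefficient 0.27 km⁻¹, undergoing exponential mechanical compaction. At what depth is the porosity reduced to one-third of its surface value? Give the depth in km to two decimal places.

4.07 km

φ/φ₀ = 1/3 ⇒ exp(−k·z) = 1/3 ⇒ z = ln(3) / k
z = 1.0986 / 0.27 = 4.069 km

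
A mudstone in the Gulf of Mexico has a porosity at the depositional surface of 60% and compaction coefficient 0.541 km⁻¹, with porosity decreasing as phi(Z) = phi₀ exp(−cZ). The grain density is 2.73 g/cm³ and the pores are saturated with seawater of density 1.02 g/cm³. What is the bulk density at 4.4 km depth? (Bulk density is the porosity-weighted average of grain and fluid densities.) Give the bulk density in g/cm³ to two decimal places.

2.64 g/cm³

Porosity at depth: phi = 0.6·exp(−0.541×4.4) = 0.6×0.0925 = 0.0555
Bulk density: ρ_b = (1−phi)ρ_g + phi·ρ_f = 0.9445×2.73 + 0.0555×1.02
       = 2.578 + 0.057 = 2.635 g/cm³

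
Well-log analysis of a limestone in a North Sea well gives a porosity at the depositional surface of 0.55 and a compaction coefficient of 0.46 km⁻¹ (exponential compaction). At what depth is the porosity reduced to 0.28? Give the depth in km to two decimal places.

1.47 km

Invert Athy's law: z = ln(φ₀/φ) / c
z = ln(0.55/0.28) / 0.46 = ln(1.964) / 0.46 = 0.6751 / 0.46 = 1.468 km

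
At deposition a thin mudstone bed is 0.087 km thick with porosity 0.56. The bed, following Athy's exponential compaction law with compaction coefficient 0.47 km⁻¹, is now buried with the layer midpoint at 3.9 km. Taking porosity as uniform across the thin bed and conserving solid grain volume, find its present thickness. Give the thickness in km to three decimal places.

0.042 km

Porosity at 3.9 km: n = 0.56·exp(−0.47×3.9) = 0.0896
Solid-volume conservation: h(1−n) = h₀(1−n₀) ⇒ h = h₀·(1−n₀)/(1−n)
h = 0.087 × (1 − 0.56)/(1 − 0.0896) = 0.087 × 0.4833 = 0.0420 km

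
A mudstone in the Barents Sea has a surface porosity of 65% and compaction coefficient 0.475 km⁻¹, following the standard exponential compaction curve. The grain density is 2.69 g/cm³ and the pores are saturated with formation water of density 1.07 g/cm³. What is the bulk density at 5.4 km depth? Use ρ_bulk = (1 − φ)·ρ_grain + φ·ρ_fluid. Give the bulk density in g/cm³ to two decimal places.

2.61 g/cm³

Porosity at depth: n = 0.65·exp(−0.475×5.4) = 0.65×0.0769 = 0.0500
Bulk density: ρ_b = (1−n)ρ_g + n·ρ_f = 0.9500×2.69 + 0.0500×1.07
       = 2.556 + 0.053 = 2.609 g/cm³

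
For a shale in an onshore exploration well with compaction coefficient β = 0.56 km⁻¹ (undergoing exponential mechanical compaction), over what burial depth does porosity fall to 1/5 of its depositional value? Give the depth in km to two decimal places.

φ/φ₀ = 1/5 ⇒ exp(−β·Z) = 1/5 ⇒ Z = ln(5) / β
Z = 1.6094 / 0.56 = 2.874 km

2.87 km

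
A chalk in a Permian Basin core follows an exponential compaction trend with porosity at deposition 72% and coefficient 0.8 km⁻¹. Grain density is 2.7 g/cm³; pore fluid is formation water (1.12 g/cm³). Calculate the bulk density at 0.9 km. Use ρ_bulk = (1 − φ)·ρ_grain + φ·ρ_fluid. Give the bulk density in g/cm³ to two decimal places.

Porosity at depth: φ = 0.72·exp(−0.8×0.9) = 0.72×0.4868 = 0.3505
Bulk density: ρ_b = (1−φ)ρ_g + φ·ρ_f = 0.6495×2.7 + 0.3505×1.12
       = 1.754 + 0.393 = 2.146 g/cm³

2.15 g/cm³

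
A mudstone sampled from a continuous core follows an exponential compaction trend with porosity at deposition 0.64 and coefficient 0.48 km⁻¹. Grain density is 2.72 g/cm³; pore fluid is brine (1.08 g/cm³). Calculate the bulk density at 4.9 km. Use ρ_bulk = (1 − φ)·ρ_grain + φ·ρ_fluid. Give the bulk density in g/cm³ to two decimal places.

Porosity at depth: n = 0.64·exp(−0.48×4.9) = 0.64×0.0952 = 0.0609
Bulk density: ρ_b = (1−n)ρ_g + n·ρ_f = 0.9391×2.72 + 0.0609×1.08
       = 2.554 + 0.066 = 2.620 g/cm³

2.62 g/cm³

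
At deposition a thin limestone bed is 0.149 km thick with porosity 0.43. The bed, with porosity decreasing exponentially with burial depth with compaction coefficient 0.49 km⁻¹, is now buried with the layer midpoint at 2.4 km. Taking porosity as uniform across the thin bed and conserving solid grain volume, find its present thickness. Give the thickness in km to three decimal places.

0.098 km

Porosity at 2.4 km: n = 0.43·exp(−0.49×2.4) = 0.1327
Solid-volume conservation: h(1−n) = h₀(1−n₀) ⇒ h = h₀·(1−n₀)/(1−n)
h = 0.149 × (1 − 0.43)/(1 − 0.1327) = 0.149 × 0.6572 = 0.0979 km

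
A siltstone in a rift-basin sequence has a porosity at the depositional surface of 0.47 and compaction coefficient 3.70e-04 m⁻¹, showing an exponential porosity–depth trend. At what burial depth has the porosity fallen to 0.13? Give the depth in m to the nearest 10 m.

3470 m

Working in km (1 km = 1000 m; c in km⁻¹ = c in m⁻¹ × 1000):
Invert Athy's law: d = ln(n₀/n) / c
d = ln(0.47/0.13) / 0.37 = ln(3.615) / 0.37 = 1.2852 / 0.37 = 3.474 km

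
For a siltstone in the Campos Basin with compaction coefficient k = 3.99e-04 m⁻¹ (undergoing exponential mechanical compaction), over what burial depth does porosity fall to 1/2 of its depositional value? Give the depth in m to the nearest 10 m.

1740 m

Working in km (1 km = 1000 m; k in km⁻¹ = k in m⁻¹ × 1000):
n/n₀ = 1/2 ⇒ exp(−k·d) = 1/2 ⇒ d = ln(2) / k
d = 0.6931 / 0.399 = 1.737 km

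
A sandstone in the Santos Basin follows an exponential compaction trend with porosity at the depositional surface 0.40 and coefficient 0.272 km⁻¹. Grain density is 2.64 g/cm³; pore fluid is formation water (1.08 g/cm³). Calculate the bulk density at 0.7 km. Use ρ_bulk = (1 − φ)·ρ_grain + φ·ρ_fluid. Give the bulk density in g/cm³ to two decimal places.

2.12 g/cm³

Porosity at depth: φ = 0.4·exp(−0.272×0.7) = 0.4×0.8266 = 0.3307
Bulk density: ρ_b = (1−φ)ρ_g + φ·ρ_f = 0.6693×2.64 + 0.3307×1.08
       = 1.767 + 0.357 = 2.124 g/cm³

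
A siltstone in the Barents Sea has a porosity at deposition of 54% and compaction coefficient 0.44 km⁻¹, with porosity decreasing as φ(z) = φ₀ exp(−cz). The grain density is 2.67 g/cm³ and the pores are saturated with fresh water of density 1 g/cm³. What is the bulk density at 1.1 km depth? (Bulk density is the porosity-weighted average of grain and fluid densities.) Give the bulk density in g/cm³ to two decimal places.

2.11 g/cm³

Porosity at depth: φ = 0.54·exp(−0.44×1.1) = 0.54×0.6163 = 0.3328
Bulk density: ρ_b = (1−φ)ρ_g + φ·ρ_f = 0.6672×2.67 + 0.3328×1
       = 1.781 + 0.333 = 2.114 g/cm³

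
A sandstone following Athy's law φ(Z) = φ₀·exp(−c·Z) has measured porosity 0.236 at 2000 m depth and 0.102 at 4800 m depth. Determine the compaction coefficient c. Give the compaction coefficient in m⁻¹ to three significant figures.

0.000300 m⁻¹

Working in km (1 km = 1000 m; c in km⁻¹ = c in m⁻¹ × 1000):
Athy: φ(Z) = φ₀ e^(−cZ) ⇒ φ₁/φ₂ = e^{c(Z₂−Z₁)} ⇒ c = ln(φ₁/φ₂)/(Z₂−Z₁)
c = ln(0.236/0.102) / (4.8 − 2) = ln(2.314) / 2.8 = 0.8389 / 2.8 = 0.2996 km⁻¹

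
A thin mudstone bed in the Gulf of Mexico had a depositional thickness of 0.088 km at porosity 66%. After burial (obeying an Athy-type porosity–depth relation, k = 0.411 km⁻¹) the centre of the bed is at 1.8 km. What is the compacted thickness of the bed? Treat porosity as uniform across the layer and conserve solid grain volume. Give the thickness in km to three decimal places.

0.044 km

Porosity at 1.8 km: n = 0.66·exp(−0.411×1.8) = 0.3150
Solid-volume conservation: h(1−n) = h₀(1−n₀) ⇒ h = h₀·(1−n₀)/(1−n)
h = 0.088 × (1 − 0.66)/(1 − 0.3150) = 0.088 × 0.4963 = 0.0437 km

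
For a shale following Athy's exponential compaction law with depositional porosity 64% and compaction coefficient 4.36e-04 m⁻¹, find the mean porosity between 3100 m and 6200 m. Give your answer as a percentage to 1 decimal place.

Working in km (1 km = 1000 m; c in km⁻¹ = c in m⁻¹ × 1000):
⟨φ⟩ = (1/(d₂−d₁)) ∫ φ₀ e^(−cd) dd = φ₀·(e^(−c·d₁) − e^(−c·d₂)) / (c·(d₂−d₁))
e^(−0.436×3.1) = 0.2588; e^(−0.436×6.2) = 0.0670
⟨φ⟩ = 0.64 × (0.2588 − 0.0670) / (0.436 × 3.1) = 0.64 × 0.1419 = 0.0908

9.1%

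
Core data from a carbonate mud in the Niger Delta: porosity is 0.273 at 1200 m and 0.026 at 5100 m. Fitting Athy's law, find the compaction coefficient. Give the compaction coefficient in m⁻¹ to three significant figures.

0.000603 m⁻¹

Working in km (1 km = 1000 m; k in km⁻¹ = k in m⁻¹ × 1000):
Athy: φ(z) = φ₀ e^(−kz) ⇒ φ₁/φ₂ = e^{k(z₂−z₁)} ⇒ k = ln(φ₁/φ₂)/(z₂−z₁)
k = ln(0.273/0.026) / (5.1 − 1.2) = ln(10.5) / 3.9 = 2.3514 / 3.9 = 0.6029 km⁻¹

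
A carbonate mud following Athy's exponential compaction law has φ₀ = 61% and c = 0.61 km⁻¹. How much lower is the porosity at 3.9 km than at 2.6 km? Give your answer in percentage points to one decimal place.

6.8 percentage points

φ(2.6) = 0.61·e^(−0.61×2.6) = 0.1249
φ(3.9) = 0.61·e^(−0.61×3.9) = 0.0565
Δφ = 0.1249 − 0.0565 = 0.0684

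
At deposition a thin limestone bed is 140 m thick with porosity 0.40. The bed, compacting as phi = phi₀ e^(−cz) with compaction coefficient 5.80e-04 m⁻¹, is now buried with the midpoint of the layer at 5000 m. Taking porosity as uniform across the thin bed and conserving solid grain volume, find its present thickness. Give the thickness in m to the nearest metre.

Working in km (1 km = 1000 m; c in km⁻¹ = c in m⁻¹ × 1000):
Porosity at 5 km: phi = 0.4·exp(−0.58×5) = 0.0220
Solid-volume conservation: h(1−phi) = h₀(1−phi₀) ⇒ h = h₀·(1−phi₀)/(1−phi)
h = 0.14 × (1 − 0.4)/(1 − 0.0220) = 0.14 × 0.6135 = 0.0859 km

86 m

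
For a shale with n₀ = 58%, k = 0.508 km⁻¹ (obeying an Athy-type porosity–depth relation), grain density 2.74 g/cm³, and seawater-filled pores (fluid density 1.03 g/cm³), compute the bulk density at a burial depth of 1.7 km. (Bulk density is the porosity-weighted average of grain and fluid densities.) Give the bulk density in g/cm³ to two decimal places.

Porosity at depth: n = 0.58·exp(−0.508×1.7) = 0.58×0.4216 = 0.2446
Bulk density: ρ_b = (1−n)ρ_g + n·ρ_f = 0.7554×2.74 + 0.2446×1.03
       = 2.070 + 0.252 = 2.322 g/cm³

2.32 g/cm³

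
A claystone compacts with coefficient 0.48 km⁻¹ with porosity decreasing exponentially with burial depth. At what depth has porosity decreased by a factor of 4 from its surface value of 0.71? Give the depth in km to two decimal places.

φ/φ₀ = 1/4 ⇒ exp(−β·d) = 1/4 ⇒ d = ln(4) / β
d = 1.3863 / 0.48 = 2.888 km

2.89 km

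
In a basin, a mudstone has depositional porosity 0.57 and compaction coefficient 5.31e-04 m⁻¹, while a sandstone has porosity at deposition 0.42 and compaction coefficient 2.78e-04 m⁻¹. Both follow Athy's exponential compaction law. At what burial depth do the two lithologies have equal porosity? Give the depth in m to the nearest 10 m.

1210 m

Working in km (1 km = 1000 m; c in km⁻¹ = c in m⁻¹ × 1000):
Set n₀ₐ e^(−cₐz) = n₀ᵦ e^(−cᵦz) ⇒ ln(n₀ₐ/n₀ᵦ) = (cₐ − cᵦ)·z
z = ln(0.57/0.42) / (0.531 − 0.278) = 0.3054 / 0.253 = 1.207 km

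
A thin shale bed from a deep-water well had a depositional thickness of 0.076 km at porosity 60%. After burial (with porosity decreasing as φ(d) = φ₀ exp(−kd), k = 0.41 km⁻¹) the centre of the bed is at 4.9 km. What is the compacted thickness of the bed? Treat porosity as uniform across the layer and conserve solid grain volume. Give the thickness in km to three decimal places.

Porosity at 4.9 km: φ = 0.6·exp(−0.41×4.9) = 0.0805
Solid-volume conservation: h(1−φ) = h₀(1−φ₀) ⇒ h = h₀·(1−φ₀)/(1−φ)
h = 0.076 × (1 − 0.6)/(1 − 0.0805) = 0.076 × 0.4350 = 0.0331 km

0.033 km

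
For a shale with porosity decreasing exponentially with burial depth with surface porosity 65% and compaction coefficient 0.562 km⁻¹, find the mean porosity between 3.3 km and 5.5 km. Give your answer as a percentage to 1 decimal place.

⟨n⟩ = (1/(d₂−d₁)) ∫ n₀ e^(−kd) dd = n₀·(e^(−k·d₁) − e^(−k·d₂)) / (k·(d₂−d₁))
e^(−0.562×3.3) = 0.1565; e^(−0.562×5.5) = 0.0455
⟨n⟩ = 0.65 × (0.1565 − 0.0455) / (0.562 × 2.2) = 0.65 × 0.0898 = 0.0584

5.8%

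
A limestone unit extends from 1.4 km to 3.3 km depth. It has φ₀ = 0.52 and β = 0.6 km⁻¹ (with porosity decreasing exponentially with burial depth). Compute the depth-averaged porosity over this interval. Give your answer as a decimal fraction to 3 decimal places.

0.134

⟨φ⟩ = (1/(Z₂−Z₁)) ∫ φ₀ e^(−βZ) dZ = φ₀·(e^(−β·Z₁) − e^(−β·Z₂)) / (β·(Z₂−Z₁))
e^(−0.6×1.4) = 0.4317; e^(−0.6×3.3) = 0.1381
⟨φ⟩ = 0.52 × (0.4317 − 0.1381) / (0.6 × 1.9) = 0.52 × 0.2576 = 0.1339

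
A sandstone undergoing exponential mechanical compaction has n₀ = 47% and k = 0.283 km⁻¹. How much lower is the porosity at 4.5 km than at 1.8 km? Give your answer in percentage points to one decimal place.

n(1.8) = 0.47·e^(−0.283×1.8) = 0.2824
n(4.5) = 0.47·e^(−0.283×4.5) = 0.1315
Δn = 0.2824 − 0.1315 = 0.1509

15.1 percentage points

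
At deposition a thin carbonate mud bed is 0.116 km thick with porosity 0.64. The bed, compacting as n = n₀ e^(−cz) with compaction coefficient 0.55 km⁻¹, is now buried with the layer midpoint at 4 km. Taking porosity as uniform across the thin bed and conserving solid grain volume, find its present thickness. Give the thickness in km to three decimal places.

0.045 km

Porosity at 4 km: n = 0.64·exp(−0.55×4) = 0.0709
Solid-volume conservation: h(1−n) = h₀(1−n₀) ⇒ h = h₀·(1−n₀)/(1−n)
h = 0.116 × (1 − 0.64)/(1 − 0.0709) = 0.116 × 0.3875 = 0.0449 km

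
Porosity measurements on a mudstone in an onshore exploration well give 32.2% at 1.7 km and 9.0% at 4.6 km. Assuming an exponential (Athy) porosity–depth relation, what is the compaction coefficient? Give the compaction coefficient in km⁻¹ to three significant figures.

Athy: n(d) = n₀ e^(−βd) ⇒ n₁/n₂ = e^{β(d₂−d₁)} ⇒ β = ln(n₁/n₂)/(d₂−d₁)
β = ln(0.322/0.09) / (4.6 − 1.7) = ln(3.578) / 2.9 = 1.2747 / 2.9 = 0.4396 km⁻¹

0.440 km⁻¹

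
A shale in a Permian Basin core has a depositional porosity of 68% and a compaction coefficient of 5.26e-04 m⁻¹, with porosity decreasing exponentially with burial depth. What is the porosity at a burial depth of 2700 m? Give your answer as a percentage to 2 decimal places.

16.43%

Working in km (1 km = 1000 m; c in km⁻¹ = c in m⁻¹ × 1000):
n = n₀·exp(−c·Z) = 0.68 × exp(−0.526 × 2.7) = 0.68 × exp(−1.42)
  = 0.68 × 0.2417 = 0.1643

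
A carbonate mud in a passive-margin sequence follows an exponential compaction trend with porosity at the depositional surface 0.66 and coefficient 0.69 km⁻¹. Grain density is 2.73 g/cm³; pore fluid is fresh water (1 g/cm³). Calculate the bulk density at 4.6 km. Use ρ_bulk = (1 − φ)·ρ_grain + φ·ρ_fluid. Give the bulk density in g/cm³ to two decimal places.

2.68 g/cm³

Porosity at depth: phi = 0.66·exp(−0.69×4.6) = 0.66×0.0418 = 0.0276
Bulk density: ρ_b = (1−phi)ρ_g + phi·ρ_f = 0.9724×2.73 + 0.0276×1
       = 2.655 + 0.028 = 2.682 g/cm³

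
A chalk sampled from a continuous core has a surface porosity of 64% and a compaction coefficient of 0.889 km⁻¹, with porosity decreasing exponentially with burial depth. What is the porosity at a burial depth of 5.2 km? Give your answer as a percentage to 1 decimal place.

0.6%

n = n₀·exp(−c·Z) = 0.64 × exp(−0.889 × 5.2) = 0.64 × exp(−4.623)
  = 0.64 × 0.0098 = 0.0063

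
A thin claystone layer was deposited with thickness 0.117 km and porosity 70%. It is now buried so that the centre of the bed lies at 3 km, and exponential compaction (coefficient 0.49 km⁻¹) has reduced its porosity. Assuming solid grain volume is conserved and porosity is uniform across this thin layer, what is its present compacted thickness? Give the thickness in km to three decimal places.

0.042 km

Porosity at 3 km: n = 0.7·exp(−0.49×3) = 0.1609
Solid-volume conservation: h(1−n) = h₀(1−n₀) ⇒ h = h₀·(1−n₀)/(1−n)
h = 0.117 × (1 − 0.7)/(1 − 0.1609) = 0.117 × 0.3575 = 0.0418 km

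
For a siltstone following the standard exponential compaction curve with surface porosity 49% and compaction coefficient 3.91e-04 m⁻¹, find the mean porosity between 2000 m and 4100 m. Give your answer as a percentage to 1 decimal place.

Working in km (1 km = 1000 m; c in km⁻¹ = c in m⁻¹ × 1000):
⟨n⟩ = (1/(Z₂−Z₁)) ∫ n₀ e^(−cZ) dZ = n₀·(e^(−c·Z₁) − e^(−c·Z₂)) / (c·(Z₂−Z₁))
e^(−0.391×2) = 0.4575; e^(−0.391×4.1) = 0.2013
⟨n⟩ = 0.49 × (0.4575 − 0.2013) / (0.391 × 2.1) = 0.49 × 0.3120 = 0.1529

15.3%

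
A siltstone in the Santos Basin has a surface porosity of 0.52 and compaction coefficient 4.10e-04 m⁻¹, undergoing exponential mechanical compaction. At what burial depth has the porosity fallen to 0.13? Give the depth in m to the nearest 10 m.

Working in km (1 km = 1000 m; β in km⁻¹ = β in m⁻¹ × 1000):
Invert Athy's law: Z = ln(phi₀/phi) / β
Z = ln(0.52/0.13) / 0.41 = ln(4) / 0.41 = 1.3863 / 0.41 = 3.381 km

3380 m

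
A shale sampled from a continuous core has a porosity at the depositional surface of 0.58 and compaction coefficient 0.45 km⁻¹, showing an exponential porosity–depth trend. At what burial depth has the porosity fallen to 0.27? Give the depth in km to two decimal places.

Invert Athy's law: d = ln(φ₀/φ) / c
d = ln(0.58/0.27) / 0.45 = ln(2.148) / 0.45 = 0.7646 / 0.45 = 1.699 km

1.70 km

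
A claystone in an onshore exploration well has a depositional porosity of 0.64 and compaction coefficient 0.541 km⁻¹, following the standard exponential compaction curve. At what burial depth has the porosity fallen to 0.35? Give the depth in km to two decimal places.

1.12 km

Invert Athy's law: z = ln(n₀/n) / k
z = ln(0.64/0.35) / 0.541 = ln(1.829) / 0.541 = 0.6035 / 0.541 = 1.116 km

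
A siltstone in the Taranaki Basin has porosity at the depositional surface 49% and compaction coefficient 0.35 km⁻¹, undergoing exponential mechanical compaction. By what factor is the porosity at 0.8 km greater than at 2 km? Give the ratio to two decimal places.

phi(Z₁)/phi(Z₂) = e^(−k·Z₁)/e^(−k·Z₂) = e^{k(Z₂−Z₁)}
= exp(0.35 × 1.2) = exp(0.42) = 1.5220

1.52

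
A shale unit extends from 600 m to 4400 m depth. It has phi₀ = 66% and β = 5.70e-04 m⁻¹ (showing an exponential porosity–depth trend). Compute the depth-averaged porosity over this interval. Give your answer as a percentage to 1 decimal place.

Working in km (1 km = 1000 m; β in km⁻¹ = β in m⁻¹ × 1000):
⟨phi⟩ = (1/(d₂−d₁)) ∫ phi₀ e^(−βd) dd = phi₀·(e^(−β·d₁) − e^(−β·d₂)) / (β·(d₂−d₁))
e^(−0.57×0.6) = 0.7103; e^(−0.57×4.4) = 0.0814
⟨phi⟩ = 0.66 × (0.7103 − 0.0814) / (0.57 × 3.8) = 0.66 × 0.2904 = 0.1916

19.2%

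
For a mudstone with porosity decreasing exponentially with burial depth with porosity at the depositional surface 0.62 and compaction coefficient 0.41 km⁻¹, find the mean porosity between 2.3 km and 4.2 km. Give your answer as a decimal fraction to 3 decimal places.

0.168

⟨n⟩ = (1/(d₂−d₁)) ∫ n₀ e^(−kd) dd = n₀·(e^(−k·d₁) − e^(−k·d₂)) / (k·(d₂−d₁))
e^(−0.41×2.3) = 0.3895; e^(−0.41×4.2) = 0.1787
⟨n⟩ = 0.62 × (0.3895 − 0.1787) / (0.41 × 1.9) = 0.62 × 0.2705 = 0.1677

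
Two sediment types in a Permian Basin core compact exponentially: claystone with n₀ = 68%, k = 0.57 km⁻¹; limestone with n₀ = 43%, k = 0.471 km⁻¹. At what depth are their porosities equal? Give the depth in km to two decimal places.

Set n₀ₐ e^(−kₐz) = n₀ᵦ e^(−kᵦz) ⇒ ln(n₀ₐ/n₀ᵦ) = (kₐ − kᵦ)·z
z = ln(0.68/0.43) / (0.57 − 0.471) = 0.4583 / 0.099 = 4.629 km

4.63 km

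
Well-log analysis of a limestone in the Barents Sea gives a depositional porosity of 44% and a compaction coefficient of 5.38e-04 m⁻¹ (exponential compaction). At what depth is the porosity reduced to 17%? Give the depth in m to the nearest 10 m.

Working in km (1 km = 1000 m; k in km⁻¹ = k in m⁻¹ × 1000):
Invert Athy's law: z = ln(φ₀/φ) / k
z = ln(0.44/0.17) / 0.538 = ln(2.588) / 0.538 = 0.9510 / 0.538 = 1.768 km

1770 m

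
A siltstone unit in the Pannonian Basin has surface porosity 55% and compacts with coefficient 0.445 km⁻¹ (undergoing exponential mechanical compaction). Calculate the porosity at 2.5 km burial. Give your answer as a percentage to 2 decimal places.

18.08%

n = n₀·exp(−k·d) = 0.55 × exp(−0.445 × 2.5) = 0.55 × exp(−1.113)
  = 0.55 × 0.3287 = 0.1808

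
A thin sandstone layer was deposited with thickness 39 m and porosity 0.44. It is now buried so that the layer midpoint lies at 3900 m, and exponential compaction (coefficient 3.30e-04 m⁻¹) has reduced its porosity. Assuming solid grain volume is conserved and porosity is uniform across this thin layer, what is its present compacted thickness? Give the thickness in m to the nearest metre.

Working in km (1 km = 1000 m; k in km⁻¹ = k in m⁻¹ × 1000):
Porosity at 3.9 km: phi = 0.44·exp(−0.33×3.9) = 0.1215
Solid-volume conservation: h(1−phi) = h₀(1−phi₀) ⇒ h = h₀·(1−phi₀)/(1−phi)
h = 0.039 × (1 − 0.44)/(1 − 0.1215) = 0.039 × 0.6374 = 0.0249 km

25 m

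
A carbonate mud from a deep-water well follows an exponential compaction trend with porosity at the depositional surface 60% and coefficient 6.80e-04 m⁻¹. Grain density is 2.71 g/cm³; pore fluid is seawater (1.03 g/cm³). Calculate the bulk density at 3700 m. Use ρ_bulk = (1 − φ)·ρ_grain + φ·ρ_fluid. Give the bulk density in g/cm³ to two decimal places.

2.63 g/cm³

Working in km (1 km = 1000 m; k in km⁻¹ = k in m⁻¹ × 1000):
Porosity at depth: n = 0.6·exp(−0.68×3.7) = 0.6×0.0808 = 0.0485
Bulk density: ρ_b = (1−n)ρ_g + n·ρ_f = 0.9515×2.71 + 0.0485×1.03
       = 2.579 + 0.050 = 2.629 g/cm³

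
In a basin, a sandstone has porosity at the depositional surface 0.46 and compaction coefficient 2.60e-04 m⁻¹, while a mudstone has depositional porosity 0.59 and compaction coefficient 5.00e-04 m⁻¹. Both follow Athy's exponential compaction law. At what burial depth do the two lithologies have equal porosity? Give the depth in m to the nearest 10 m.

Working in km (1 km = 1000 m; c in km⁻¹ = c in m⁻¹ × 1000):
Set n₀ₐ e^(−cₐZ) = n₀ᵦ e^(−cᵦZ) ⇒ ln(n₀ₐ/n₀ᵦ) = (cₐ − cᵦ)·Z
Z = ln(0.46/0.59) / (0.26 − 0.5) = -0.2489 / -0.24 = 1.037 km

1040 m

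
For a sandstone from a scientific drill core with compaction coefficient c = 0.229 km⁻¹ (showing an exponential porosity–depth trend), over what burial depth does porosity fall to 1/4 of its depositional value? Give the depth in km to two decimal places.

6.05 km

n/n₀ = 1/4 ⇒ exp(−c·z) = 1/4 ⇒ z = ln(4) / c
z = 1.3863 / 0.229 = 6.054 km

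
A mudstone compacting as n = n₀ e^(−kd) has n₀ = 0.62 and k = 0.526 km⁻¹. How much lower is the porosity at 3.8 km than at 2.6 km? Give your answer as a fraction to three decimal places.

0.074

n(2.6) = 0.62·e^(−0.526×2.6) = 0.1579
n(3.8) = 0.62·e^(−0.526×3.8) = 0.0840
Δn = 0.1579 − 0.0840 = 0.0739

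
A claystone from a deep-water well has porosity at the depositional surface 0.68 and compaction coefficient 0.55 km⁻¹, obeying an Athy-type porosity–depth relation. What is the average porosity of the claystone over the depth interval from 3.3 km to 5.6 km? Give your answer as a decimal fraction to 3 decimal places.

⟨phi⟩ = (1/(z₂−z₁)) ∫ phi₀ e^(−βz) dz = phi₀·(e^(−β·z₁) − e^(−β·z₂)) / (β·(z₂−z₁))
e^(−0.55×3.3) = 0.1628; e^(−0.55×5.6) = 0.0460
⟨phi⟩ = 0.68 × (0.1628 − 0.0460) / (0.55 × 2.3) = 0.68 × 0.0924 = 0.0628

0.063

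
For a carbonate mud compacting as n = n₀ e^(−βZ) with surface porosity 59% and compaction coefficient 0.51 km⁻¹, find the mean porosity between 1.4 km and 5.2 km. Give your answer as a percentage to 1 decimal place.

12.8%

⟨n⟩ = (1/(Z₂−Z₁)) ∫ n₀ e^(−βZ) dZ = n₀·(e^(−β·Z₁) − e^(−β·Z₂)) / (β·(Z₂−Z₁))
e^(−0.51×1.4) = 0.4897; e^(−0.51×5.2) = 0.0705
⟨n⟩ = 0.59 × (0.4897 − 0.0705) / (0.51 × 3.8) = 0.59 × 0.2163 = 0.1276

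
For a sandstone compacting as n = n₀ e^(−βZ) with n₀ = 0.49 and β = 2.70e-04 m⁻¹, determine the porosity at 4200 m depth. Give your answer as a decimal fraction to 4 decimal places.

0.1577

Working in km (1 km = 1000 m; β in km⁻¹ = β in m⁻¹ × 1000):
n = n₀·exp(−β·Z) = 0.49 × exp(−0.27 × 4.2) = 0.49 × exp(−1.134)
  = 0.49 × 0.3217 = 0.1577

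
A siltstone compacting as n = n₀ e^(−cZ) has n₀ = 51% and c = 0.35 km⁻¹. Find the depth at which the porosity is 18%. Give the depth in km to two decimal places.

Invert Athy's law: Z = ln(n₀/n) / c
Z = ln(0.51/0.18) / 0.35 = ln(2.833) / 0.35 = 1.0415 / 0.35 = 2.976 km

2.98 km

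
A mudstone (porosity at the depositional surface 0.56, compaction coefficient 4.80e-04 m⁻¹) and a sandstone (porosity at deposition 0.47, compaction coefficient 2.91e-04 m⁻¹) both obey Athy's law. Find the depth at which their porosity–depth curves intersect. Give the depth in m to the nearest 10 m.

Working in km (1 km = 1000 m; β in km⁻¹ = β in m⁻¹ × 1000):
Set φ₀ₐ e^(−βₐz) = φ₀ᵦ e^(−βᵦz) ⇒ ln(φ₀ₐ/φ₀ᵦ) = (βₐ − βᵦ)·z
z = ln(0.56/0.47) / (0.48 − 0.291) = 0.1752 / 0.189 = 0.927 km

930 m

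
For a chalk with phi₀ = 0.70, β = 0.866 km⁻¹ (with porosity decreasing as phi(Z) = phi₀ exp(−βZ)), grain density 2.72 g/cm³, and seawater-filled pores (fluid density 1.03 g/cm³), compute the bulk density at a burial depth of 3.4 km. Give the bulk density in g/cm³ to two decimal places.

Porosity at depth: phi = 0.7·exp(−0.866×3.4) = 0.7×0.0526 = 0.0368
Bulk density: ρ_b = (1−phi)ρ_g + phi·ρ_f = 0.9632×2.72 + 0.0368×1.03
       = 2.620 + 0.038 = 2.658 g/cm³

2.66 g/cm³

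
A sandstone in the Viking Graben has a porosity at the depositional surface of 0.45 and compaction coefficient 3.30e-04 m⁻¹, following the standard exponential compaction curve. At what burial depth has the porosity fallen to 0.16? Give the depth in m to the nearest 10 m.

3130 m

Working in km (1 km = 1000 m; k in km⁻¹ = k in m⁻¹ × 1000):
Invert Athy's law: d = ln(φ₀/φ) / k
d = ln(0.45/0.16) / 0.33 = ln(2.812) / 0.33 = 1.0341 / 0.33 = 3.134 km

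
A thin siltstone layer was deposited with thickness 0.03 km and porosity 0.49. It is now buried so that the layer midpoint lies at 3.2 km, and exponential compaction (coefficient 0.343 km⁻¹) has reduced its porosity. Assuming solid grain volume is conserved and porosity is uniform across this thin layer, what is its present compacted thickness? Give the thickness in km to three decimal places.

Porosity at 3.2 km: n = 0.49·exp(−0.343×3.2) = 0.1635
Solid-volume conservation: h(1−n) = h₀(1−n₀) ⇒ h = h₀·(1−n₀)/(1−n)
h = 0.03 × (1 − 0.49)/(1 − 0.1635) = 0.03 × 0.6097 = 0.0183 km

0.018 km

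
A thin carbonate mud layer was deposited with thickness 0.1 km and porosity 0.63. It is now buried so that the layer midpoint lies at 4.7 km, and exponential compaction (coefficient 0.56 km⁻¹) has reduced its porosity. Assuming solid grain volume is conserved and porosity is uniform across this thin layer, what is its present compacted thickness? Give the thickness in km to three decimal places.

Porosity at 4.7 km: φ = 0.63·exp(−0.56×4.7) = 0.0453
Solid-volume conservation: h(1−φ) = h₀(1−φ₀) ⇒ h = h₀·(1−φ₀)/(1−φ)
h = 0.1 × (1 − 0.63)/(1 − 0.0453) = 0.1 × 0.3876 = 0.0388 km

0.039 km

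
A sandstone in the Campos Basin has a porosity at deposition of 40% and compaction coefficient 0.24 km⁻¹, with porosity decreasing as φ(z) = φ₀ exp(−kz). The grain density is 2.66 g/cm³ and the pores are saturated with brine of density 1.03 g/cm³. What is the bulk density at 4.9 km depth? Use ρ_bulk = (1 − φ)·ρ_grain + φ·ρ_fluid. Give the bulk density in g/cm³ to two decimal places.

Porosity at depth: φ = 0.4·exp(−0.24×4.9) = 0.4×0.3085 = 0.1234
Bulk density: ρ_b = (1−φ)ρ_g + φ·ρ_f = 0.8766×2.66 + 0.1234×1.03
       = 2.332 + 0.127 = 2.459 g/cm³

2.46 g/cm³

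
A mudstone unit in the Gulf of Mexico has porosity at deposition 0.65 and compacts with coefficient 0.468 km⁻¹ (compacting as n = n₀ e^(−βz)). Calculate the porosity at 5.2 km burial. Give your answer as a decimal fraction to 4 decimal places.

n = n₀·exp(−β·z) = 0.65 × exp(−0.468 × 5.2) = 0.65 × exp(−2.434)
  = 0.65 × 0.0877 = 0.0570

0.0570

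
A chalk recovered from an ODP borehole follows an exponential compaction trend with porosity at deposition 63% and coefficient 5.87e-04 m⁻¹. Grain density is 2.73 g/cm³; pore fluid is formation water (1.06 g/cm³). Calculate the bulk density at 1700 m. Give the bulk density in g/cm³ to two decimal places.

Working in km (1 km = 1000 m; c in km⁻¹ = c in m⁻¹ × 1000):
Porosity at depth: phi = 0.63·exp(−0.587×1.7) = 0.63×0.3687 = 0.2323
Bulk density: ρ_b = (1−phi)ρ_g + phi·ρ_f = 0.7677×2.73 + 0.2323×1.06
       = 2.096 + 0.246 = 2.342 g/cm³

2.34 g/cm³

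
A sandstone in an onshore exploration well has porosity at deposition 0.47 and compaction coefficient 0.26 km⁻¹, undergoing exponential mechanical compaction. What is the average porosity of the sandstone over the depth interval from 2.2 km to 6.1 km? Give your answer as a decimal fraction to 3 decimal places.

⟨φ⟩ = (1/(Z₂−Z₁)) ∫ φ₀ e^(−cZ) dZ = φ₀·(e^(−c·Z₁) − e^(−c·Z₂)) / (c·(Z₂−Z₁))
e^(−0.26×2.2) = 0.5644; e^(−0.26×6.1) = 0.2047
⟨φ⟩ = 0.47 × (0.5644 − 0.2047) / (0.26 × 3.9) = 0.47 × 0.3547 = 0.1667

0.167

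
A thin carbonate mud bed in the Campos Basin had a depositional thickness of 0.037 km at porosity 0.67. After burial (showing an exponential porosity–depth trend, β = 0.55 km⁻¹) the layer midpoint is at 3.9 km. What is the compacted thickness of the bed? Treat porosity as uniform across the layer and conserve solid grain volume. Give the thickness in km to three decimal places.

Porosity at 3.9 km: phi = 0.67·exp(−0.55×3.9) = 0.0784
Solid-volume conservation: h(1−phi) = h₀(1−phi₀) ⇒ h = h₀·(1−phi₀)/(1−phi)
h = 0.037 × (1 − 0.67)/(1 − 0.0784) = 0.037 × 0.3581 = 0.0132 km

0.013 km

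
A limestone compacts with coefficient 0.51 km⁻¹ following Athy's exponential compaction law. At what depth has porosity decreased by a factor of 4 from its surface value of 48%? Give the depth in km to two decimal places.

2.72 km

n/n₀ = 1/4 ⇒ exp(−c·Z) = 1/4 ⇒ Z = ln(4) / c
Z = 1.3863 / 0.51 = 2.718 km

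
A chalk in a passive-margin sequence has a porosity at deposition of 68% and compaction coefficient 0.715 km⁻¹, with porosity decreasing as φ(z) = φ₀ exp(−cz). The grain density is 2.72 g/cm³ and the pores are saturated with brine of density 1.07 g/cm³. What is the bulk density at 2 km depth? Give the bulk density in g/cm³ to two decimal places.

2.45 g/cm³

Porosity at depth: φ = 0.68·exp(−0.715×2) = 0.68×0.2393 = 0.1627
Bulk density: ρ_b = (1−φ)ρ_g + φ·ρ_f = 0.8373×2.72 + 0.1627×1.07
       = 2.277 + 0.174 = 2.451 g/cm³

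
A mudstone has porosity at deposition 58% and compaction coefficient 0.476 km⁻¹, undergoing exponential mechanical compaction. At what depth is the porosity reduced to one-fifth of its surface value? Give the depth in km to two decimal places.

φ/φ₀ = 1/5 ⇒ exp(−c·Z) = 1/5 ⇒ Z = ln(5) / c
Z = 1.6094 / 0.476 = 3.381 km

3.38 km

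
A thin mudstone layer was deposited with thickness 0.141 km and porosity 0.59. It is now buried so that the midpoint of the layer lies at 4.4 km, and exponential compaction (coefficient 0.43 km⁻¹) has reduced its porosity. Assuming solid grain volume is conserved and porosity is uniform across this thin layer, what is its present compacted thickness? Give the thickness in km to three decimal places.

0.063 km

Porosity at 4.4 km: n = 0.59·exp(−0.43×4.4) = 0.0890
Solid-volume conservation: h(1−n) = h₀(1−n₀) ⇒ h = h₀·(1−n₀)/(1−n)
h = 0.141 × (1 − 0.59)/(1 − 0.0890) = 0.141 × 0.4500 = 0.0635 km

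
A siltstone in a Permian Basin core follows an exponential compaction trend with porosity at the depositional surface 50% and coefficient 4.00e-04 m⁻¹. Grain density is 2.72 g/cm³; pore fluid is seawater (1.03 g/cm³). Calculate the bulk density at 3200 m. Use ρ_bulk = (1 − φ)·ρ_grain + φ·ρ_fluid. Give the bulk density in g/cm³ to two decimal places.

Working in km (1 km = 1000 m; β in km⁻¹ = β in m⁻¹ × 1000):
Porosity at depth: φ = 0.5·exp(−0.4×3.2) = 0.5×0.2780 = 0.1390
Bulk density: ρ_b = (1−φ)ρ_g + φ·ρ_f = 0.8610×2.72 + 0.1390×1.03
       = 2.342 + 0.143 = 2.485 g/cm³

2.49 g/cm³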